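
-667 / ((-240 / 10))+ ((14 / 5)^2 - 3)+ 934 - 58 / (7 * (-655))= 531847703 / 550200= 966.64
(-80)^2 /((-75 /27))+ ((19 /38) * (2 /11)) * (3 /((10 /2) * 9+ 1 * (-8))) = -937725 /407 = -2303.99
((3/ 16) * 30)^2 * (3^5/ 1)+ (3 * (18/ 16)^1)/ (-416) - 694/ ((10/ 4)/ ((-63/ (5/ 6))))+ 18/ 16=2385872217/ 83200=28676.35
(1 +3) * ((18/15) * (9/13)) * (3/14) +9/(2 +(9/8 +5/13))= 108828/33215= 3.28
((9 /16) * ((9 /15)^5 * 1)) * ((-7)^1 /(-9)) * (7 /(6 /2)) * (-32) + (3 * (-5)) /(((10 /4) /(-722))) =13529562 /3125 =4329.46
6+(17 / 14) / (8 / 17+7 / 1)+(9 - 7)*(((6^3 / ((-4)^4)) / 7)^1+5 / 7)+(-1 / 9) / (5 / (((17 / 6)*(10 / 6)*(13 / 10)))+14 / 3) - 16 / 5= 255417733 / 55382160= 4.61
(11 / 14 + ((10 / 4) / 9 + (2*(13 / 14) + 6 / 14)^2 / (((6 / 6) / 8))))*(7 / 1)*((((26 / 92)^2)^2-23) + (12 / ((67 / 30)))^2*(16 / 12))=4650.39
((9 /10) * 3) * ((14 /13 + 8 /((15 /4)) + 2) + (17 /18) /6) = 37681 /2600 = 14.49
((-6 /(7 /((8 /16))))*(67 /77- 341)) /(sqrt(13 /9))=235710*sqrt(13) /7007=121.29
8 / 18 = 4 / 9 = 0.44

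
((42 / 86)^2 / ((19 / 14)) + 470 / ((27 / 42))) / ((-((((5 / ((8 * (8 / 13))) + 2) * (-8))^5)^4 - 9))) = -38082240146546121798320128 / 232263604563902022683646893194856836032908024550549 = -0.00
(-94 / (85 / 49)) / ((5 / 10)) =-9212 / 85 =-108.38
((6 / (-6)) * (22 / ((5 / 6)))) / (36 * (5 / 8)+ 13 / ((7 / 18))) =-616 / 1305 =-0.47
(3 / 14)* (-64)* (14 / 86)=-96 / 43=-2.23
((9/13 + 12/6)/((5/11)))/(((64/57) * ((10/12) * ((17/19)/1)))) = 250173/35360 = 7.08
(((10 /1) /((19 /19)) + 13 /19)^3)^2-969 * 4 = 1483615.94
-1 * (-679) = 679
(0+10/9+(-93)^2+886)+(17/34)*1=171659/18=9536.61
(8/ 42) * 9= 12/ 7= 1.71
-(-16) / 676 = 4 / 169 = 0.02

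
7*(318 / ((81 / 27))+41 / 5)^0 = 7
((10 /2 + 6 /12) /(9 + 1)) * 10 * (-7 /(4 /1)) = -77 /8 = -9.62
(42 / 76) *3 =1.66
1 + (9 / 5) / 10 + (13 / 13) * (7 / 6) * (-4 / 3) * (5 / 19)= 0.77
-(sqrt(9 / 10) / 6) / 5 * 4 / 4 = -sqrt(10) / 100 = -0.03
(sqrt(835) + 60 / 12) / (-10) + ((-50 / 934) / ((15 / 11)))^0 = 1 / 2-sqrt(835) / 10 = -2.39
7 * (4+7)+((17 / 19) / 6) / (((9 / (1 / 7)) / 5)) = 553099 / 7182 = 77.01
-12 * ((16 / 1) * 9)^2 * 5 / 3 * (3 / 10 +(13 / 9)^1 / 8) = -199296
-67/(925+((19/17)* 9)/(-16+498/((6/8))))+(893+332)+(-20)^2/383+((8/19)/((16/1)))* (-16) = 10097507110343/8239157663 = 1225.55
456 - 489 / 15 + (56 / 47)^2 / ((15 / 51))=945953 / 2209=428.23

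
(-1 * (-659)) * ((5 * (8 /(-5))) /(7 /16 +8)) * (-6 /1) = 168704 /45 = 3748.98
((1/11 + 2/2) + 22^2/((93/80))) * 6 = 854072/341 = 2504.61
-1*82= -82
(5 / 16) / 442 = 5 / 7072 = 0.00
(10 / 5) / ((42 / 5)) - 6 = -121 / 21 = -5.76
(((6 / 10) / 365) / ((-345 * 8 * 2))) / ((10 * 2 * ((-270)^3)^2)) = -1 / 26019160041240000000000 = -0.00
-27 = -27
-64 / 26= -32 / 13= -2.46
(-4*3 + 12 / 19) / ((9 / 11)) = -264 / 19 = -13.89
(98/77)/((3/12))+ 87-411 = -3508/11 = -318.91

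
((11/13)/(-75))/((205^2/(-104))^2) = -9152/132457546875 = -0.00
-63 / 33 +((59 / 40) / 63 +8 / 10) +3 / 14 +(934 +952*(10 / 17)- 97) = 7740137 / 5544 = 1396.13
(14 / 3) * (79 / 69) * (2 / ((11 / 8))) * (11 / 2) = 42.74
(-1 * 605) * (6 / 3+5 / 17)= -23595 / 17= -1387.94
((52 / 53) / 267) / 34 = 26 / 240567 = 0.00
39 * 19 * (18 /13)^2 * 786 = 14515848 /13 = 1116603.69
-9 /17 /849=-3 /4811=-0.00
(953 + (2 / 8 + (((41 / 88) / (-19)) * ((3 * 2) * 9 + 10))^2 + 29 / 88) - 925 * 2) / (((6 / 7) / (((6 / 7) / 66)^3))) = -312391663 / 136743894672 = -0.00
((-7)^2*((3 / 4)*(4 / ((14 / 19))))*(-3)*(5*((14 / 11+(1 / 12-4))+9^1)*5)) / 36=-2641.74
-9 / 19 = -0.47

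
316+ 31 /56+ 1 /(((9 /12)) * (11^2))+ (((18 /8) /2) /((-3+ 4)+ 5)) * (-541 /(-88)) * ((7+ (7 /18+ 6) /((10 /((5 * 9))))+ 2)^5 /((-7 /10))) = -21022584725945045 /166526976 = -126241316.76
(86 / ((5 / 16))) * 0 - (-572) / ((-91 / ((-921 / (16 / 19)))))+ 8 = 192713 / 28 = 6882.61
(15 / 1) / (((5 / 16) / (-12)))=-576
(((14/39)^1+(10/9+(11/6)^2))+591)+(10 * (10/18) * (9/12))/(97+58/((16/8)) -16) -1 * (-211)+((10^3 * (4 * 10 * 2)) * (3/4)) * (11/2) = 851496881/2574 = 330806.87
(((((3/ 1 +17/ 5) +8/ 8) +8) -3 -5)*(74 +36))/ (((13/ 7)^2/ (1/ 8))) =19943/ 676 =29.50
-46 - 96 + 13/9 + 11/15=-6292/45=-139.82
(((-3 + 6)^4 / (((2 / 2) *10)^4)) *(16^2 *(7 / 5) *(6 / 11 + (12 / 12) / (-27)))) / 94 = 25368 / 1615625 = 0.02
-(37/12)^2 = -9.51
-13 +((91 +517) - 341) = 254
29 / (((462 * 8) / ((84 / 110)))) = 29 / 4840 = 0.01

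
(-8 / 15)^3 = -512 / 3375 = -0.15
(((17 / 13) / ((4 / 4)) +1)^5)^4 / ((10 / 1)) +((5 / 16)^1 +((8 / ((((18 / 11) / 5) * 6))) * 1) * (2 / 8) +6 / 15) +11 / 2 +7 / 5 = 75314897371139655102743937567043 / 41050721753742526787810160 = 1834679.01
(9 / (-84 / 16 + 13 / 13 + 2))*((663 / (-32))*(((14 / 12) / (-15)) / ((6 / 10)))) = -10.74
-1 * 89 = -89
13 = 13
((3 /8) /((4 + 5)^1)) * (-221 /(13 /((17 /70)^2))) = -4913 /117600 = -0.04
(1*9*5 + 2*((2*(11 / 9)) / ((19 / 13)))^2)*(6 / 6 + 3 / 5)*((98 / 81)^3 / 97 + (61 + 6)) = 2152052131558184 / 396675534015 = 5425.22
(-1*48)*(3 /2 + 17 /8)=-174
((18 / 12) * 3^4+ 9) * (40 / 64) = 1305 / 16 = 81.56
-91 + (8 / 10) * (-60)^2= 2789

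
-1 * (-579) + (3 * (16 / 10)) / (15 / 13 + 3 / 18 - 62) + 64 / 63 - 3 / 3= 863133934 / 1490895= 578.94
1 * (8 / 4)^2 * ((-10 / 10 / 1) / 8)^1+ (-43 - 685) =-1457 / 2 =-728.50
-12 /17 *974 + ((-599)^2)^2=2188548667529 /17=128738156913.47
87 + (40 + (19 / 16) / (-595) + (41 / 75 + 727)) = 854.54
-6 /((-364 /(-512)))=-768 /91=-8.44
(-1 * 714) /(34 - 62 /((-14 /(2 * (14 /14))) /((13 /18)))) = -44982 /2545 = -17.67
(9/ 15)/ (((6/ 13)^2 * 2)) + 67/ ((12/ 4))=2849/ 120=23.74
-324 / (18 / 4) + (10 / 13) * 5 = -886 / 13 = -68.15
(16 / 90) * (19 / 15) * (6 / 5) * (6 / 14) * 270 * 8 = 43776 / 175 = 250.15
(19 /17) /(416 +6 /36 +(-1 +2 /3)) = 114 /42415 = 0.00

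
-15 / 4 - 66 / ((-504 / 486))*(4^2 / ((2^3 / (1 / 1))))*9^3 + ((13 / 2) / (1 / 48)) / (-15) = 12987343 / 140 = 92766.74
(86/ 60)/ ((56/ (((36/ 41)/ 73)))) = 0.00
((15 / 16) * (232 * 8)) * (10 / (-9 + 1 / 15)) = -130500 / 67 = -1947.76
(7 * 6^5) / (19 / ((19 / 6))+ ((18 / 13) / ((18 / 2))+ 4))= 58968 / 11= 5360.73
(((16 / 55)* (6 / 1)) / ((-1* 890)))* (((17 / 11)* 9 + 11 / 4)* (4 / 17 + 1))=-184716 / 4576825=-0.04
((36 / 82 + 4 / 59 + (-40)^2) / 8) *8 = 3871626 / 2419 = 1600.51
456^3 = 94818816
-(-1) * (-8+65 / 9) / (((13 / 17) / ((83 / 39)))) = -9877 / 4563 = -2.16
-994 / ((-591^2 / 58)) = 57652 / 349281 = 0.17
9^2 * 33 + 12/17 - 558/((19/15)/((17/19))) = 13989603/6137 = 2279.55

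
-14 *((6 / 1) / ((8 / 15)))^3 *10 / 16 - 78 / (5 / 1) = -15966843 / 1280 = -12474.10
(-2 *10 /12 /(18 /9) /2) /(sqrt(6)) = -0.17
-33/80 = -0.41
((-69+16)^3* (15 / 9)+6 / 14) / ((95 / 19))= -5210686 / 105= -49625.58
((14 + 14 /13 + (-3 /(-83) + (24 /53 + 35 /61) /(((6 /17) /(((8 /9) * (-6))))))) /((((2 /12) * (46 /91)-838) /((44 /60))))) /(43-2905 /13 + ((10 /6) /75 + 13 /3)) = -0.00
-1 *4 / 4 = -1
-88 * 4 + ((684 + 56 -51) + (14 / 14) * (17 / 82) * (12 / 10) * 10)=13919 / 41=339.49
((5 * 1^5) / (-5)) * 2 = -2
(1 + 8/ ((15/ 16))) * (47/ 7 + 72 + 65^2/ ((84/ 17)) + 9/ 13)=8908.58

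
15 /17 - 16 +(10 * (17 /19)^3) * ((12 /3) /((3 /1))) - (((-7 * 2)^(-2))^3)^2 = -110408502961358169713 /19832040794089918464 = -5.57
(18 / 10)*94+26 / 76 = 32213 / 190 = 169.54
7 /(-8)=-7 /8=-0.88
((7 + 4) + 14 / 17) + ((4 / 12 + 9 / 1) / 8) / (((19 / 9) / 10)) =5604 / 323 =17.35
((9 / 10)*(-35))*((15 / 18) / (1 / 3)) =-315 / 4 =-78.75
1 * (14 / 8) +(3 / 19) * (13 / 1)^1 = 289 / 76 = 3.80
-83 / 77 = -1.08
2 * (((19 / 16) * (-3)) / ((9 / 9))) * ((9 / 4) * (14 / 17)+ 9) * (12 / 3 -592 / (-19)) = -184869 / 68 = -2718.66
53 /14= 3.79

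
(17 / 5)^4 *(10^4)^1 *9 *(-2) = -24054048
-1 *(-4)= 4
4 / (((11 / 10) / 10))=400 / 11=36.36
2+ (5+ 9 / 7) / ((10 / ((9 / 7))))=688 / 245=2.81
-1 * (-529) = 529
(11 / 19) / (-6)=-0.10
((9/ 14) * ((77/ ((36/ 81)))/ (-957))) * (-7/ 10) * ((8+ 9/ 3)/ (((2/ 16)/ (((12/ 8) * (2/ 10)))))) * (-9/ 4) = -56133/ 11600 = -4.84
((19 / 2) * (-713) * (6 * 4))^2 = 26427054096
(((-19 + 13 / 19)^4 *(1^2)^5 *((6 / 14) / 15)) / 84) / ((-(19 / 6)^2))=-43998536448 / 11526240845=-3.82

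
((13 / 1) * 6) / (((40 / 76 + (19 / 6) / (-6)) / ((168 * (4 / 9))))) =-3983616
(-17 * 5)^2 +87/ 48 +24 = 116013/ 16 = 7250.81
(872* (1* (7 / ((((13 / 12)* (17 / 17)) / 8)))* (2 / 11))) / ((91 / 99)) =1506816 / 169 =8916.07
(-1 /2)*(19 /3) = -3.17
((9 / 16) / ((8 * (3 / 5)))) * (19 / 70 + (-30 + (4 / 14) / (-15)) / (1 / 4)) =-25159 / 1792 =-14.04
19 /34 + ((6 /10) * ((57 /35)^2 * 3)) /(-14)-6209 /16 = -4523044651 /11662000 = -387.84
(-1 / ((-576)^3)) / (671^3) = 1 / 57734447056551936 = 0.00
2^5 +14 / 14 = 33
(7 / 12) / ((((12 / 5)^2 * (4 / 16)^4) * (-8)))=-175 / 54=-3.24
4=4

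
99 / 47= 2.11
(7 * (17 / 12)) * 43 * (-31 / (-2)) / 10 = 158627 / 240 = 660.95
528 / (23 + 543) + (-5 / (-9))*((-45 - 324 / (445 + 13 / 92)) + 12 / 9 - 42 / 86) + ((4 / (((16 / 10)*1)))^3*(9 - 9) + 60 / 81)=-104332077116 / 4485213513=-23.26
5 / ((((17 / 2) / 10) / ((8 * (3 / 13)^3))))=21600 / 37349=0.58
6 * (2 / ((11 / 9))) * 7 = 756 / 11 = 68.73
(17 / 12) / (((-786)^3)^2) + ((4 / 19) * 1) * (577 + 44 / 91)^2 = 31256365951473622594664815691 / 445197695778549197422848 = 70207.83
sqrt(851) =29.17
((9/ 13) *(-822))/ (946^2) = -3699/ 5816954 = -0.00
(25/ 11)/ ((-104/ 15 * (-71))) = 375/ 81224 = 0.00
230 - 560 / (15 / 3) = 118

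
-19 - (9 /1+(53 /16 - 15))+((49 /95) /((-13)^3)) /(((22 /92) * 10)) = -2996121857 /183669200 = -16.31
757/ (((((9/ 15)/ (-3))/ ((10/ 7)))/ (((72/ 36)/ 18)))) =-37850/ 63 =-600.79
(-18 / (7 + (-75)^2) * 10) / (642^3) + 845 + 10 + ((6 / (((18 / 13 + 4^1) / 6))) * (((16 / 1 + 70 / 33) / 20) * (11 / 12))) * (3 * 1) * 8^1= 7159426956075157 / 7244414284800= 988.27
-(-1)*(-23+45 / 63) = -156 / 7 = -22.29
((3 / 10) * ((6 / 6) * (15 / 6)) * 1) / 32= 0.02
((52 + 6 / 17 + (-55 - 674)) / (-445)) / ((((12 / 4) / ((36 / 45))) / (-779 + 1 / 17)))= -203096968 / 643025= -315.85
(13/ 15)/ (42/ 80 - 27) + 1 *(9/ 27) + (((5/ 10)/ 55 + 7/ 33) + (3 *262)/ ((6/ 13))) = 595329767/ 349470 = 1703.52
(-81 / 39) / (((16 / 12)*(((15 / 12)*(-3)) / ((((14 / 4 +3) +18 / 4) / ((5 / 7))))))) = 6.40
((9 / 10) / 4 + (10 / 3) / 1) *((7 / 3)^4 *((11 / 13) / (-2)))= -11277497 / 252720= -44.62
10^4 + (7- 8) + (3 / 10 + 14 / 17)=1700021 / 170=10000.12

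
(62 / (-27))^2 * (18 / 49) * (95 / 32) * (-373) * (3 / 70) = -6810607 / 74088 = -91.93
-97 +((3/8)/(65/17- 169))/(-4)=-2905327/29952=-97.00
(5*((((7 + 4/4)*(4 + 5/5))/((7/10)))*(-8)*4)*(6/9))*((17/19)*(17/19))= -36992000/7581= -4879.57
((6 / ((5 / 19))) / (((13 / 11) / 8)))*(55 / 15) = 36784 / 65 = 565.91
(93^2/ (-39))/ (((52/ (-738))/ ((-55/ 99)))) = -591015/ 338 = -1748.57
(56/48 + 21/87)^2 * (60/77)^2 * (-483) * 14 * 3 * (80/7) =-28400400000/101761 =-279089.24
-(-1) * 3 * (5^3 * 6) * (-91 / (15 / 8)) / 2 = -54600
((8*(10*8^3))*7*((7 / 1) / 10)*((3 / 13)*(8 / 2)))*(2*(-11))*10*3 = -1589575680 / 13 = -122275052.31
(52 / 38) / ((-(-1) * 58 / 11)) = 143 / 551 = 0.26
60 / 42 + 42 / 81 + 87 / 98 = 7501 / 2646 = 2.83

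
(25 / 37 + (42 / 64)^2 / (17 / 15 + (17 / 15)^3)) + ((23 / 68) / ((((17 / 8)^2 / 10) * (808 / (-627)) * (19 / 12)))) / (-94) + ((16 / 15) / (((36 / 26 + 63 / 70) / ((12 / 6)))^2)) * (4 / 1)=494666015918643048355 / 120189062862367893504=4.12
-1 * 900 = -900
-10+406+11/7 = 2783/7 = 397.57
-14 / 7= -2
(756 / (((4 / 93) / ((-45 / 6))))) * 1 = -263655 / 2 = -131827.50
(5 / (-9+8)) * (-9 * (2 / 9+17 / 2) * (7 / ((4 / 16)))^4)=241252480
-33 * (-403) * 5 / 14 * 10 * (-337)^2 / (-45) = -2517256885 / 21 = -119869375.48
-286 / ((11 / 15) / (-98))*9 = 343980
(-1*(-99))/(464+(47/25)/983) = 270325/1266983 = 0.21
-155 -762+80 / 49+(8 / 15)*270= -771.37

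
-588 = -588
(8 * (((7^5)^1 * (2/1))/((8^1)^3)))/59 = 16807/1888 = 8.90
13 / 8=1.62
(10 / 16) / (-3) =-5 / 24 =-0.21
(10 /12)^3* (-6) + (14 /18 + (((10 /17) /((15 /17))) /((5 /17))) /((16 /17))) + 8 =2777 /360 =7.71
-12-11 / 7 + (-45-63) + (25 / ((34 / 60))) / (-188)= -1362523 / 11186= -121.81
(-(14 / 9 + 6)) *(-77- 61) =1042.67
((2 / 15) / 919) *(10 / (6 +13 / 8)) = 32 / 168177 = 0.00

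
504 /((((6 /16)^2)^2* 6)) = 114688 /27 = 4247.70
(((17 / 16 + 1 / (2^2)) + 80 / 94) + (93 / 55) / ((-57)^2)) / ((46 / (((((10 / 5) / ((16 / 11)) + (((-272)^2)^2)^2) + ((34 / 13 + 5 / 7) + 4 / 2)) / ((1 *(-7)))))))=-2114295894695989282919635854463 / 10500167758080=-201358296687118569.67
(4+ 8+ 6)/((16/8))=9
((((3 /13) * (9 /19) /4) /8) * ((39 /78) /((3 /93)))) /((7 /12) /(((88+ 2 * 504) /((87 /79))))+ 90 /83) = 751884633 /15406421966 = 0.05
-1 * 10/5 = -2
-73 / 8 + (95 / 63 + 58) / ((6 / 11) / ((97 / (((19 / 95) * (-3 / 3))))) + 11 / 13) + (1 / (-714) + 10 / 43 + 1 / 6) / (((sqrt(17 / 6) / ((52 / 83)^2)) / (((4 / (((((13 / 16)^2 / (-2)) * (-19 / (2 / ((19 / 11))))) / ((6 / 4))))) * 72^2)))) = 1810561567 / 29537928 + 11411310772224 * sqrt(102) / 216335466781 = 594.03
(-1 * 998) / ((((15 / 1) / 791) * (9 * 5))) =-789418 / 675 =-1169.51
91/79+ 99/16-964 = -1209219/1264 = -956.66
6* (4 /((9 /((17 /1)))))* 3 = 136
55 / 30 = 11 / 6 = 1.83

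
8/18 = 4/9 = 0.44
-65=-65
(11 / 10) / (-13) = -11 / 130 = -0.08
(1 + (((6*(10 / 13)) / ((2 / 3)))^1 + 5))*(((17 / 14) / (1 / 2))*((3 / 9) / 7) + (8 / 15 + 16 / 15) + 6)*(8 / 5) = 362944 / 2275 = 159.54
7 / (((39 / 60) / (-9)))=-1260 / 13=-96.92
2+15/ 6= 9/ 2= 4.50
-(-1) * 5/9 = 5/9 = 0.56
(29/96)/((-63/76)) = -551/1512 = -0.36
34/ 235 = 0.14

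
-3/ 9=-1/ 3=-0.33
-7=-7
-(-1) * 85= 85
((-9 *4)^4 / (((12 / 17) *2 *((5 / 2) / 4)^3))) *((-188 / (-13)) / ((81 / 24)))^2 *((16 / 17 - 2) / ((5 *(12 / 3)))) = -500321746944 / 105625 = -4736773.94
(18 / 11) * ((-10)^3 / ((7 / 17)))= -306000 / 77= -3974.03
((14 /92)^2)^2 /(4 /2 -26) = -2401 /107458944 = -0.00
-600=-600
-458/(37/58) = -26564/37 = -717.95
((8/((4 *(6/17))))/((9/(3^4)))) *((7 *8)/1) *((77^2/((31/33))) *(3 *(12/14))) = 1436905008/31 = 46351774.45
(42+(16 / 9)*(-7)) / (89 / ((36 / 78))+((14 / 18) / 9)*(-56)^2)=4788 / 75143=0.06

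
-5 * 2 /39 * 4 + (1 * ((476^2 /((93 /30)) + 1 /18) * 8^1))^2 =345968705248718488 /1011933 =341888944474.31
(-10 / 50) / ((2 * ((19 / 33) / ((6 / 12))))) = -33 / 380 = -0.09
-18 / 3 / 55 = -6 / 55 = -0.11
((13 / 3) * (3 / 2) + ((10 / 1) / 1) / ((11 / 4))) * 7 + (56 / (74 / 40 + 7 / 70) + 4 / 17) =1457255 / 14586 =99.91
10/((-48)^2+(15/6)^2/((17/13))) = 680/156997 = 0.00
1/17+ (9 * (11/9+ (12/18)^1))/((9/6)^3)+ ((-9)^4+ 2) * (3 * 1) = 9039590/459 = 19694.10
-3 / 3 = -1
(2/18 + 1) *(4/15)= 8/27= 0.30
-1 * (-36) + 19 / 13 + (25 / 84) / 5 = 37.52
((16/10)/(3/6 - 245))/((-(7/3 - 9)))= -4/4075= -0.00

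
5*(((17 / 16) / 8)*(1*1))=85 / 128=0.66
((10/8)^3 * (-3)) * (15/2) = -5625/128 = -43.95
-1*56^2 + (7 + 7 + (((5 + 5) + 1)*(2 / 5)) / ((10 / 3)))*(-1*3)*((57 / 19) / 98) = -7686647 / 2450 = -3137.41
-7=-7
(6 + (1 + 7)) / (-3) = -14 / 3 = -4.67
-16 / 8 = -2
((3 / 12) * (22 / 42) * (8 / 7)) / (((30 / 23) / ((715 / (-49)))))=-36179 / 21609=-1.67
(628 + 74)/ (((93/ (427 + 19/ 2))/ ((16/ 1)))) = 1634256/ 31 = 52717.94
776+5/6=4661/6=776.83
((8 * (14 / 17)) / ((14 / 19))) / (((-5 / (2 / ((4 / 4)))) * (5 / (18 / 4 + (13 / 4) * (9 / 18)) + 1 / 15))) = -44688 / 11033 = -4.05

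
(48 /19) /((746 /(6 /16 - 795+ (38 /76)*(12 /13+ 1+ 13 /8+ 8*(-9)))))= -517203 /184262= -2.81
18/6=3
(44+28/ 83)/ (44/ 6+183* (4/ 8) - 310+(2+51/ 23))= -507840/ 2370397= -0.21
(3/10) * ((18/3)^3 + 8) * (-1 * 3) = -1008/5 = -201.60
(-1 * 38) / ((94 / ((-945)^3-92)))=341154587.72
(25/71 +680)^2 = 2333373025/5041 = 462879.00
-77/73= -1.05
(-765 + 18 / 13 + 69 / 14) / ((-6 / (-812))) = -1334783 / 13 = -102675.62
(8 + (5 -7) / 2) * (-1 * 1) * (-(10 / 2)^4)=4375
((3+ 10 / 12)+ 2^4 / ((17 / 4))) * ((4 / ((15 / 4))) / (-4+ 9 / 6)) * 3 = -9.73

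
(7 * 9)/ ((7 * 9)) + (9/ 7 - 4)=-12/ 7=-1.71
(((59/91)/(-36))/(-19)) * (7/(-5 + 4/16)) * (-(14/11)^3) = 161896/56217447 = 0.00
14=14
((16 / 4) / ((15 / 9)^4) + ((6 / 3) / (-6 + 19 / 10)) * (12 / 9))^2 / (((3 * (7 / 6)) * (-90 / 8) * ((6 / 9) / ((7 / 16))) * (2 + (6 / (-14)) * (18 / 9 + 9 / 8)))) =-1441746656 / 3279919921875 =-0.00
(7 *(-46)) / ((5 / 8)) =-2576 / 5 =-515.20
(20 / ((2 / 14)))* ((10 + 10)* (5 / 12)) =3500 / 3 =1166.67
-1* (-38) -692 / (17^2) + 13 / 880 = 9058957 / 254320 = 35.62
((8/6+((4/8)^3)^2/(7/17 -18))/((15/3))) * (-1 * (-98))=3748157/143520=26.12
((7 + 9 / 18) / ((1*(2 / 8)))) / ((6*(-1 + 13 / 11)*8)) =55 / 16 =3.44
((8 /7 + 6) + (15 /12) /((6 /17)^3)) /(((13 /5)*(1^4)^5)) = 1075775 /78624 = 13.68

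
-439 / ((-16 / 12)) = 1317 / 4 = 329.25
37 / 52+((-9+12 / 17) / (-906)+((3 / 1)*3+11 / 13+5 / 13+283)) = 39237817 / 133484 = 293.95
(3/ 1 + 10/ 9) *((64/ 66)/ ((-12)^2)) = 74/ 2673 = 0.03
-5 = -5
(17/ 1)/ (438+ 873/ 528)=2992/ 77379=0.04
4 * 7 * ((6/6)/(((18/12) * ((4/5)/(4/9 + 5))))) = 3430/27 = 127.04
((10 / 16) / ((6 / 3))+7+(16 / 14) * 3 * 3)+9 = 2979 / 112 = 26.60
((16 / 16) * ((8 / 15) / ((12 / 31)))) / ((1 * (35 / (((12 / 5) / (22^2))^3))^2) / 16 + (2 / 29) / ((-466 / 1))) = 0.00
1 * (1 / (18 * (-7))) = -0.01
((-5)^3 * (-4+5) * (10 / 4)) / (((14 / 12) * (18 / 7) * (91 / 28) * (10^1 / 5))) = -625 / 39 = -16.03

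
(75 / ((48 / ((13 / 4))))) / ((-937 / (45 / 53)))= -14625 / 3178304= -0.00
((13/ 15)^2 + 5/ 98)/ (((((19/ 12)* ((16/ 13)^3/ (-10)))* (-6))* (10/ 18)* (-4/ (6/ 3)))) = -38858339/ 95334400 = -0.41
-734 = -734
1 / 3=0.33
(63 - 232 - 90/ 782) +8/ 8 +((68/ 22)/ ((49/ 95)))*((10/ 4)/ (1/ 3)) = -25958112/ 210749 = -123.17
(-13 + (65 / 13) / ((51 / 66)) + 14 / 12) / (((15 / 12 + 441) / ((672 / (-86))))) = 122528 / 1293139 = 0.09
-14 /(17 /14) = -196 /17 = -11.53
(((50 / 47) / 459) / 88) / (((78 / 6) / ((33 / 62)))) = 25 / 23183784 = 0.00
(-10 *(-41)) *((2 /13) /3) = 820 /39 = 21.03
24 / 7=3.43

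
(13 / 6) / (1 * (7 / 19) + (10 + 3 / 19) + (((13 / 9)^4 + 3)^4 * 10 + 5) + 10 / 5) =0.00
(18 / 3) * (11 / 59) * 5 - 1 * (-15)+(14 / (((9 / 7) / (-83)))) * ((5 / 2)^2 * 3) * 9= -17994045 / 118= -152491.91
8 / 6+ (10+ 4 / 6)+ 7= 19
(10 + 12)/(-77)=-2/7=-0.29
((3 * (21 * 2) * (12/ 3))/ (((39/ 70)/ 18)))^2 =265138594.08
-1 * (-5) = 5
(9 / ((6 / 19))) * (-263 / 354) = -4997 / 236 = -21.17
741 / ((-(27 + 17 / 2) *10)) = -741 / 355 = -2.09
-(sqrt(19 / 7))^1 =-sqrt(133) / 7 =-1.65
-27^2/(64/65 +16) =-15795/368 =-42.92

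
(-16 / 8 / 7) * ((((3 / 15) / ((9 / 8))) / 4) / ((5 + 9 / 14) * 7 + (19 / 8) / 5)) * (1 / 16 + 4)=-10 / 7749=-0.00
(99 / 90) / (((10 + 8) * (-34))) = -0.00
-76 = -76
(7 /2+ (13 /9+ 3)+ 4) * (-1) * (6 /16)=-215 /48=-4.48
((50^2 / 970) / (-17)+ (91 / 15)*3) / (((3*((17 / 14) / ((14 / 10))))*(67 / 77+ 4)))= 374304238 / 262809375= 1.42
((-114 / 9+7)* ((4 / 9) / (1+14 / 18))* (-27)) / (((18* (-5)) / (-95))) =323 / 8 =40.38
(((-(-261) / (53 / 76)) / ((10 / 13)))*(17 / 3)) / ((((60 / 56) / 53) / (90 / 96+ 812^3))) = 7301800848389411 / 100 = 73018008483894.11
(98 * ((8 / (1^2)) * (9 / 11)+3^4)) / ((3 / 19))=597702 / 11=54336.55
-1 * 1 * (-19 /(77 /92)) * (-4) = -6992 /77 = -90.81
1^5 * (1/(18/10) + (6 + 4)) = 95/9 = 10.56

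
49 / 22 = 2.23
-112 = -112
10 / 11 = 0.91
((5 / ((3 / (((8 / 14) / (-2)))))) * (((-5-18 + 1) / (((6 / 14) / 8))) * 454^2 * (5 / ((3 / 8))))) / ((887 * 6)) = 7255283200 / 71847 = 100982.41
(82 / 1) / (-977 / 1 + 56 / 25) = -2050 / 24369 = -0.08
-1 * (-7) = 7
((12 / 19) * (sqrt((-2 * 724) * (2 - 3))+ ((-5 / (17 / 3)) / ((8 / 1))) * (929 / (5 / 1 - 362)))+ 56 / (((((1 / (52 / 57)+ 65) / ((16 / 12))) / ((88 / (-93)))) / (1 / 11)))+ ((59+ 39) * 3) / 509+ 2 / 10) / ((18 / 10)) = 23094475375609 / 48242018020266+ 40 * sqrt(362) / 57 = 13.83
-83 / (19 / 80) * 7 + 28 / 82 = -1905414 / 779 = -2445.97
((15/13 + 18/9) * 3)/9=41/39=1.05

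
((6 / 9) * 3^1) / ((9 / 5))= 10 / 9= 1.11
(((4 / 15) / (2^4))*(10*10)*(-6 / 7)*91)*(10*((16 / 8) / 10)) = -260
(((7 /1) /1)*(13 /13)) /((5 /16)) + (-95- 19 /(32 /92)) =-5089 /40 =-127.22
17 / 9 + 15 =152 / 9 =16.89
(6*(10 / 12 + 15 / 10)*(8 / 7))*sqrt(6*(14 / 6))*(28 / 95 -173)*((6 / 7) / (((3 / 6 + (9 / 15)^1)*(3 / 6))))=-6300288*sqrt(14) / 1463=-16113.14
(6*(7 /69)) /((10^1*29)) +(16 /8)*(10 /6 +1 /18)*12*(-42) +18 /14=-40496856 /23345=-1734.71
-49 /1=-49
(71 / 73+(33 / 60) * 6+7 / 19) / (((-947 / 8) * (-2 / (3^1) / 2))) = 772452 / 6567445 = 0.12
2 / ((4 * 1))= 1 / 2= 0.50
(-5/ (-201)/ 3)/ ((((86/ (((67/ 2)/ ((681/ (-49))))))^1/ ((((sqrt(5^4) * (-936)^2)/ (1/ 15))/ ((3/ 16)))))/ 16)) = -63598080000/ 9761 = -6515529.15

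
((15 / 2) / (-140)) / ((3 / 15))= -15 / 56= -0.27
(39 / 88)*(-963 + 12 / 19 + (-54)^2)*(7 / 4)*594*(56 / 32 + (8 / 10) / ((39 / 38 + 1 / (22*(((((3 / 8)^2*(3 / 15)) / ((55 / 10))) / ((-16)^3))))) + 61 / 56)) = 3338501661291272931 / 2119678066880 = 1575004.11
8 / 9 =0.89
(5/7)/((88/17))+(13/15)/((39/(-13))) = -4183/27720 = -0.15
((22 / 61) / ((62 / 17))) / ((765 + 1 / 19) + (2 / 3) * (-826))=10659 / 23108020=0.00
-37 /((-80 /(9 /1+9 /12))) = 1443 /320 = 4.51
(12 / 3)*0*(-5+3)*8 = 0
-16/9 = -1.78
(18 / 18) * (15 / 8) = 15 / 8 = 1.88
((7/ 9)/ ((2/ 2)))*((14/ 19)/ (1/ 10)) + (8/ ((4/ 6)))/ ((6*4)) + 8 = 4867/ 342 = 14.23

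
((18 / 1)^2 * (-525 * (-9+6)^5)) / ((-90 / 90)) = -41334300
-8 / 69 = -0.12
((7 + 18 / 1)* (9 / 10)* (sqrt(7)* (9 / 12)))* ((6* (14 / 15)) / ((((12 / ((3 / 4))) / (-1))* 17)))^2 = 1323* sqrt(7) / 184960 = 0.02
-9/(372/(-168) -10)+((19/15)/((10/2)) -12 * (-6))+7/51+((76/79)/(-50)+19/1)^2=546037266187/1259901875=433.40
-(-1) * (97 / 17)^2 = 9409 / 289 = 32.56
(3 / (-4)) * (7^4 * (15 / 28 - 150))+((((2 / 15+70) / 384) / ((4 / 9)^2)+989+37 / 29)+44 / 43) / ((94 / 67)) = 80977581019683 / 300078080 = 269855.04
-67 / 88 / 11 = -67 / 968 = -0.07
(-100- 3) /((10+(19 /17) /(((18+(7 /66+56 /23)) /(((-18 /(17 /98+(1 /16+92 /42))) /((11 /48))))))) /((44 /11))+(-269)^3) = 623180784434 /117769714681220315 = 0.00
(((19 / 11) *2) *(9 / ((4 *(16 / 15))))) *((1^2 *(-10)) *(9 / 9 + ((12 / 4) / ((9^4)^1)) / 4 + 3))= -16621675 / 57024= -291.49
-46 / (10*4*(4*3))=-23 / 240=-0.10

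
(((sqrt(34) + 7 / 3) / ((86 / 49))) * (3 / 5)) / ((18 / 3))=343 / 2580 + 49 * sqrt(34) / 860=0.47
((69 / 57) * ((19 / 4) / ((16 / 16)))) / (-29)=-23 / 116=-0.20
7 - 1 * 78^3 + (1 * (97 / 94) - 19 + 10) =-44607979 / 94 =-474552.97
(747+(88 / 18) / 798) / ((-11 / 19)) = -2682499 / 2079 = -1290.28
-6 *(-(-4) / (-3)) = 8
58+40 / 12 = 184 / 3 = 61.33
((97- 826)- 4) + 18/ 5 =-3647/ 5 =-729.40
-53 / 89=-0.60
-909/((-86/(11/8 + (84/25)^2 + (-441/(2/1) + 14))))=-20487951/10000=-2048.80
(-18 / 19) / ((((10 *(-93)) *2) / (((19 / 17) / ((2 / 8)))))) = 6 / 2635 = 0.00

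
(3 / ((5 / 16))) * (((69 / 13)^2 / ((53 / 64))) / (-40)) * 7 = -12797568 / 223925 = -57.15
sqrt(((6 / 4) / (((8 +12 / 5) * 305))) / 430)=sqrt(511485) / 681980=0.00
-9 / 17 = -0.53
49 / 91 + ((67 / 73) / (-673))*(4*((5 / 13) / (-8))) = 0.54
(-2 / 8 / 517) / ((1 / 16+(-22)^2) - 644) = 4 / 1323003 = 0.00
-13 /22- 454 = -10001 /22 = -454.59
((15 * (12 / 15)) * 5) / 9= 20 / 3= 6.67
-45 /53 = -0.85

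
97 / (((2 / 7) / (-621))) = -421659 / 2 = -210829.50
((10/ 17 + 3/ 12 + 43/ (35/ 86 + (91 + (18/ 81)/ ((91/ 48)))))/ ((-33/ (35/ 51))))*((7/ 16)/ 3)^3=-152968956119/ 1813103046475776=-0.00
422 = 422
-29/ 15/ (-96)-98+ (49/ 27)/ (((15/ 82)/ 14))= 106049/ 2592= 40.91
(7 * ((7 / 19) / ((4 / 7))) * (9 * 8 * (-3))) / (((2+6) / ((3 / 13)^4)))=-750141 / 2170636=-0.35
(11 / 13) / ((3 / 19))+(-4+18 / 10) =616 / 195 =3.16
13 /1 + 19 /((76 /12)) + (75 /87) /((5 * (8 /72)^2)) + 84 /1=113.97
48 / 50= 24 / 25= 0.96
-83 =-83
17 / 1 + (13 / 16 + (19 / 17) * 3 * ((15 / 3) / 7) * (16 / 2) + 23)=114187 / 1904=59.97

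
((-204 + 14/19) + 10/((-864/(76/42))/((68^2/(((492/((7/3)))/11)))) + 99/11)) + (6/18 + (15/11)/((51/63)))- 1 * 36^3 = -70595805684148/1506660309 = -46855.82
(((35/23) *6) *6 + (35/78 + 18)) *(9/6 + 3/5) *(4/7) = 131377/1495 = 87.88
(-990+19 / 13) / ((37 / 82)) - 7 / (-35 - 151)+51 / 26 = -97912297 / 44733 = -2188.82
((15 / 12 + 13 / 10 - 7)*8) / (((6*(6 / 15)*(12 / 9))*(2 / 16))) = -89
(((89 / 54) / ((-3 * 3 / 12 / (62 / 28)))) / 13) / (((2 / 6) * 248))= -89 / 19656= -0.00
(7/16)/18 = 7/288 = 0.02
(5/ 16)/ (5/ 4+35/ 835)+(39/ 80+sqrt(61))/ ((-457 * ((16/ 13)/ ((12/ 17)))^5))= 11093238921753457/ 45873465105367040 - 90224199 * sqrt(61)/ 664447640576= 0.24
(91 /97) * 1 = 91 /97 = 0.94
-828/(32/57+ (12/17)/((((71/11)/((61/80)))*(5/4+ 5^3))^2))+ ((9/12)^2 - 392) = -2088347665517314493/1118970956019376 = -1866.31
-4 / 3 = -1.33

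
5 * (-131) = -655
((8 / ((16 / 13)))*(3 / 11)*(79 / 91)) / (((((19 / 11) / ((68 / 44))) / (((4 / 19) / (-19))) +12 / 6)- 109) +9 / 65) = -523770 / 70698551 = -0.01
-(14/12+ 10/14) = -79/42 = -1.88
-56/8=-7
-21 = -21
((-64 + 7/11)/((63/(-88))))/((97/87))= 161704/2037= 79.38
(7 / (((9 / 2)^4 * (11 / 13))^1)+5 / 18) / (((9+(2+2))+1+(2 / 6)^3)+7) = 43007 / 3036528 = 0.01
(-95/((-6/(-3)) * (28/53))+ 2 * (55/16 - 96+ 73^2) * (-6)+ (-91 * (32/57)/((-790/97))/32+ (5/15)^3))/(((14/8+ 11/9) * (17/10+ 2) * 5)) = -714067087151/623958195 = -1144.41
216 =216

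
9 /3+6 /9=11 /3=3.67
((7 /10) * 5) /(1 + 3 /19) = 133 /44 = 3.02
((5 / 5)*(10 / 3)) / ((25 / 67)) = 134 / 15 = 8.93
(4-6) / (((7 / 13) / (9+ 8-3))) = -52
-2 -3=-5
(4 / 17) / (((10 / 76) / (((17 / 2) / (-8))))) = -19 / 10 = -1.90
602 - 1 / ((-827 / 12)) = 497866 / 827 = 602.01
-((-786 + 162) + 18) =606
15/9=5/3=1.67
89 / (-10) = -89 / 10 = -8.90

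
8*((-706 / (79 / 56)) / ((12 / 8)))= -632576 / 237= -2669.10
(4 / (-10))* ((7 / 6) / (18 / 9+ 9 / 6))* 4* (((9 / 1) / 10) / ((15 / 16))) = -64 / 125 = -0.51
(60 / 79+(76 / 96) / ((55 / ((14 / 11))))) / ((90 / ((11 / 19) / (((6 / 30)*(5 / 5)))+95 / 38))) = 18290387 / 392301360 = 0.05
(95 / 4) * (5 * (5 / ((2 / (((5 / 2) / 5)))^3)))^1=9.28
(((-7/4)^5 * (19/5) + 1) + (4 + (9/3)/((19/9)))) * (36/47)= -48984183/1143040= -42.85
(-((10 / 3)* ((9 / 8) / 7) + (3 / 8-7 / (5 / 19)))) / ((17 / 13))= 93509 / 4760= 19.64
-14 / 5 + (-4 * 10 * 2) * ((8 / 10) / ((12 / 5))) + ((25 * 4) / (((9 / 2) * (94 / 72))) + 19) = 4621 / 705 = 6.55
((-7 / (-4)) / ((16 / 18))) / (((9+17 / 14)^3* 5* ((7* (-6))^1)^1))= -1029 / 116968280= -0.00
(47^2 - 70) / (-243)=-713 / 81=-8.80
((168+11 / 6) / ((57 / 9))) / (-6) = -1019 / 228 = -4.47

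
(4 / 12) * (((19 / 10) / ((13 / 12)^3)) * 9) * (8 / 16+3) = 172368 / 10985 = 15.69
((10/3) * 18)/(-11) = -60/11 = -5.45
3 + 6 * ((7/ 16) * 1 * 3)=87/ 8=10.88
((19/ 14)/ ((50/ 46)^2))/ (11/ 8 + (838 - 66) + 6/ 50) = 40204/ 27072325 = 0.00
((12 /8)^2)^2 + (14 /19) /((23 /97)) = 57125 /6992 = 8.17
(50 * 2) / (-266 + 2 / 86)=-4300 / 11437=-0.38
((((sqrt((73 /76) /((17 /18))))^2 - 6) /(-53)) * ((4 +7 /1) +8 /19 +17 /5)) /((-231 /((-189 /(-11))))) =-1854144 /17889355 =-0.10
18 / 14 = 9 / 7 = 1.29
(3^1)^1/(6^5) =1/2592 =0.00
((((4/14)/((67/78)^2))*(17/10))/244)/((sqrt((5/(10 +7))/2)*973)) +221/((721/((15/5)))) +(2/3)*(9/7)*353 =25857*sqrt(170)/46626232975 +218817/721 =303.49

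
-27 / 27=-1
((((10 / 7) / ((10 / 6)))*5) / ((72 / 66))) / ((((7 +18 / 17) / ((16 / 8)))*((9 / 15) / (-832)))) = -3889600 / 2877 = -1351.96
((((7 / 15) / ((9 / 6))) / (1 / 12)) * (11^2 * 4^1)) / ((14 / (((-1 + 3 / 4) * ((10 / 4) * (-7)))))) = 1694 / 3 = 564.67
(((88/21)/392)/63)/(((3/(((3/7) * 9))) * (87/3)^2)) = 0.00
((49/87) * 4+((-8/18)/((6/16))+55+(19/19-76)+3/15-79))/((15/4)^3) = -1.85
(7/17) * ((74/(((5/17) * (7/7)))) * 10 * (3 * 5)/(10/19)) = 29526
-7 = -7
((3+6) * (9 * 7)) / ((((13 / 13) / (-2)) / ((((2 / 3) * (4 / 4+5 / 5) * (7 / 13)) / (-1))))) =10584 / 13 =814.15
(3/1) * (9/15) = 9/5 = 1.80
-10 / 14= -5 / 7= -0.71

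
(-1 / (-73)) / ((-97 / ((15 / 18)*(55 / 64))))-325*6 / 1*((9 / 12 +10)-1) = -51696965075 / 2719104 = -19012.50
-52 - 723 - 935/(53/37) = -1427.74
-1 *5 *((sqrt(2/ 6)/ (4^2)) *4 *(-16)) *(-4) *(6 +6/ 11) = -1920 *sqrt(3)/ 11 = -302.32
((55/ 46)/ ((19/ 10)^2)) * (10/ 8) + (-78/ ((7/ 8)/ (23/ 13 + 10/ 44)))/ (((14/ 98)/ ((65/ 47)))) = -14788406185/ 8585302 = -1722.53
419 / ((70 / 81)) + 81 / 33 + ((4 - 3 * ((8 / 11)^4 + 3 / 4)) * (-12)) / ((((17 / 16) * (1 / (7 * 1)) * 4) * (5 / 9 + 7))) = 143625743271 / 296187430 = 484.92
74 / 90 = 37 / 45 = 0.82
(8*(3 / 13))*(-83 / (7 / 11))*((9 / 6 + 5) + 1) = -164340 / 91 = -1805.93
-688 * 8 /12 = -1376 /3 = -458.67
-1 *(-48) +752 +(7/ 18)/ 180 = 2592007/ 3240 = 800.00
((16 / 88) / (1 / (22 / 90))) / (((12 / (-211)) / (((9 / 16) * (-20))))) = 211 / 24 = 8.79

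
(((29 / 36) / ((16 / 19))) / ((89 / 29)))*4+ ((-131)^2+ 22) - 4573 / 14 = 1512329365 / 89712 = 16857.60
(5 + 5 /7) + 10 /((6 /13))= 575 /21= 27.38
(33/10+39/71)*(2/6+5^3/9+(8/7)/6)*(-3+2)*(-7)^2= -2895158/1065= -2718.46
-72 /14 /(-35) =36 /245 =0.15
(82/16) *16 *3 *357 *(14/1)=1229508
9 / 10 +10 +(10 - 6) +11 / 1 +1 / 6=391 / 15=26.07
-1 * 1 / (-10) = 1 / 10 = 0.10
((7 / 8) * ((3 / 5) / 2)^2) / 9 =7 / 800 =0.01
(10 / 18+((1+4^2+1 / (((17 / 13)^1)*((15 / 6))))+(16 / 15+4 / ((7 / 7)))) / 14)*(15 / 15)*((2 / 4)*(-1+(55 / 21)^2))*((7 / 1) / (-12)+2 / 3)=12521 / 23814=0.53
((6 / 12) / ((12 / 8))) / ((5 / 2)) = 2 / 15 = 0.13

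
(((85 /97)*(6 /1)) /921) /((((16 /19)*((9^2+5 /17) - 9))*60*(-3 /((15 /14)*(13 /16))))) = -356915 /787011800064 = -0.00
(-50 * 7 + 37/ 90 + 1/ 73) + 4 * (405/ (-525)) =-3243775/ 9198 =-352.66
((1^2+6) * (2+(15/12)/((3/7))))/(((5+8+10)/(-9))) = -1239/92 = -13.47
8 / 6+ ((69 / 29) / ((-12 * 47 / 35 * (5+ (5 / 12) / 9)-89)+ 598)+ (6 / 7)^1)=36034583 / 16408896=2.20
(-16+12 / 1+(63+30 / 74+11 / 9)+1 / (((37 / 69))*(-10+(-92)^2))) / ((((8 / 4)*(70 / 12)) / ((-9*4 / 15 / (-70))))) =56892809 / 319314625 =0.18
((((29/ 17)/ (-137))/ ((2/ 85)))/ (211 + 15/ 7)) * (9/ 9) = -1015/ 408808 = -0.00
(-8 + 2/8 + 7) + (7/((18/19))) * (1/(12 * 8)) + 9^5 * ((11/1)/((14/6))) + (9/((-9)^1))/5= 16835998079/60480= 278372.98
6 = 6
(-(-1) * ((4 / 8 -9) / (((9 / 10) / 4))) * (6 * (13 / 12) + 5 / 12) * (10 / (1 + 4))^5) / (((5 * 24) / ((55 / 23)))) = -310420 / 1863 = -166.62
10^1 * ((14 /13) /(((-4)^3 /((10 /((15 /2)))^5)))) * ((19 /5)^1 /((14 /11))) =-6688 /3159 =-2.12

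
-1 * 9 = -9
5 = 5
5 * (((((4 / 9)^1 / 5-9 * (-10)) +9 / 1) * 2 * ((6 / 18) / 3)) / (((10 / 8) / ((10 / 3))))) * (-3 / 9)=-71344 / 729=-97.87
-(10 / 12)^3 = -125 / 216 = -0.58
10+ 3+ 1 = 14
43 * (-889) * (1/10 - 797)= 304630963/10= 30463096.30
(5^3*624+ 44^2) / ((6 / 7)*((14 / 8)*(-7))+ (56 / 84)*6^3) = 159872 / 267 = 598.77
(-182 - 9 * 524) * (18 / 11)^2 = -13115.31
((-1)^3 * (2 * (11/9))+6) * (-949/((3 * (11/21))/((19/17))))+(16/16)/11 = -4038791/1683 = -2399.76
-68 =-68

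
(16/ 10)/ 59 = 8/ 295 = 0.03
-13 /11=-1.18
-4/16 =-0.25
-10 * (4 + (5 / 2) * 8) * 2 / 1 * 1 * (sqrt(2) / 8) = -60 * sqrt(2) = -84.85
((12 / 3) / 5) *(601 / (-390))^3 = -217081801 / 74148750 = -2.93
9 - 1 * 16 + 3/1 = -4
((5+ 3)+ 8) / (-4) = -4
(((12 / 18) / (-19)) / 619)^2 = 4 / 1244890089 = 0.00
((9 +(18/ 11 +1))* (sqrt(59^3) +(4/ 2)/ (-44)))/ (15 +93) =-16/ 3267 +1888* sqrt(59)/ 297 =48.82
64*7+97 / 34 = 15329 / 34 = 450.85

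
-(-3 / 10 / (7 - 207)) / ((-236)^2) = -3 / 111392000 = -0.00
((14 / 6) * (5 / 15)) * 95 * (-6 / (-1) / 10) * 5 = 665 / 3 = 221.67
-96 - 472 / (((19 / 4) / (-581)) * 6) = 542992 / 57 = 9526.18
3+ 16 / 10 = 23 / 5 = 4.60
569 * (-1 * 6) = -3414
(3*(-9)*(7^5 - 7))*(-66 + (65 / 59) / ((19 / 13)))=33176757600 / 1121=29595680.29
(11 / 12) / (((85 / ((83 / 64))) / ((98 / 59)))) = 44737 / 1925760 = 0.02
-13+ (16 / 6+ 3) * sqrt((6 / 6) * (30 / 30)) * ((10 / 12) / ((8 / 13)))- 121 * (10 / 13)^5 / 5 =-633261731 / 53466192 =-11.84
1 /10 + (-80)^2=6400.10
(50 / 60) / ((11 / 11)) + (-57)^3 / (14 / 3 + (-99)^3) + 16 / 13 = 511987325 / 227048874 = 2.25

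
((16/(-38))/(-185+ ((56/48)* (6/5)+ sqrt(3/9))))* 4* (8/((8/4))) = 3200* sqrt(3)/48034793+ 1762560/48034793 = 0.04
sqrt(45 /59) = 3 * sqrt(295) /59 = 0.87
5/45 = 1/9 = 0.11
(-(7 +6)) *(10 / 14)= -65 / 7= -9.29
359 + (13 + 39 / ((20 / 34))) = 438.30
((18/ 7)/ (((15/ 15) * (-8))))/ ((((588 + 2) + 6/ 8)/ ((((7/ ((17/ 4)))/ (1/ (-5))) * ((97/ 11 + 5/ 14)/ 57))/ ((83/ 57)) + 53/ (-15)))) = 3103689/ 1283664305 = 0.00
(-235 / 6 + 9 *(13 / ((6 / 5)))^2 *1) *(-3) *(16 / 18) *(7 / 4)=-85435 / 18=-4746.39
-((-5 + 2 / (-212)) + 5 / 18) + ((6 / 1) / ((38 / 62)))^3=3084907075 / 3271743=942.89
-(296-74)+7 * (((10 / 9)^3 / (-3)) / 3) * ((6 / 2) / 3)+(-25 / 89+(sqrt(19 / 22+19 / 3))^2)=-2776768361 / 12846438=-216.15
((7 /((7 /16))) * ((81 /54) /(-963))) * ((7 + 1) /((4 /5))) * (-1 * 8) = 1.99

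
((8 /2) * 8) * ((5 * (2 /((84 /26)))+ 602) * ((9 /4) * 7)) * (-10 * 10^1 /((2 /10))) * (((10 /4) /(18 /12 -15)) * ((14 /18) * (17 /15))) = 6048532000 /243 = 24891078.19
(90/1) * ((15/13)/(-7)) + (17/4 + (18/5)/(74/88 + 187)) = -52978979/5014100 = -10.57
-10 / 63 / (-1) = 10 / 63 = 0.16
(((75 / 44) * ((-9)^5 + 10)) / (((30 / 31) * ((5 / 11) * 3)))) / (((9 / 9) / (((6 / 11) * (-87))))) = 159228183 / 44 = 3618822.34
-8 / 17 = -0.47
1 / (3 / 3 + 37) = 1 / 38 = 0.03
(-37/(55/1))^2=1369/3025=0.45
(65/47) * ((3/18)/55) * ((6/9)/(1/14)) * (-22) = -364/423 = -0.86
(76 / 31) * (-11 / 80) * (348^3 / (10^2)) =-550508508 / 3875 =-142066.71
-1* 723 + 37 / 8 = -5747 / 8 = -718.38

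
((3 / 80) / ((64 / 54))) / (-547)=-0.00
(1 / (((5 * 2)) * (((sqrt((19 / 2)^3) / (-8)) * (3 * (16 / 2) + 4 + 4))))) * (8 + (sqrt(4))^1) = -sqrt(38) / 722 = -0.01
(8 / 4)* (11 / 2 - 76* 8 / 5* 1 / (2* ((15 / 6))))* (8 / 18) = -3764 / 225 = -16.73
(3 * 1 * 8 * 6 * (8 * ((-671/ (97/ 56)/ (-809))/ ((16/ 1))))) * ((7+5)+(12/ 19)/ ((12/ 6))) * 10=6330804480/ 1490987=4246.05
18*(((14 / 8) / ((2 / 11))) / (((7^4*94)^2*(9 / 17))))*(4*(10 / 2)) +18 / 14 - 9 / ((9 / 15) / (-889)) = 97045829936591 / 7276825948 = 13336.29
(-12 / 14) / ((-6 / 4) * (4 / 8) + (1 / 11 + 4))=-88 / 343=-0.26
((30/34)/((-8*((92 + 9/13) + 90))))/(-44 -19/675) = 1053/76793896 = 0.00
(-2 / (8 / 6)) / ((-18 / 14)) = 7 / 6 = 1.17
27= 27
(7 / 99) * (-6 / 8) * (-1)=7 / 132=0.05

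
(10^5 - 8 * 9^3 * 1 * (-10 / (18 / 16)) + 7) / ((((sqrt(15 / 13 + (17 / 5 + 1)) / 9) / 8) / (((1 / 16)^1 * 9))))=12299607 * sqrt(65) / 38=2609542.15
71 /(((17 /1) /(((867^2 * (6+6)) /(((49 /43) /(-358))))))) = -579936376296 /49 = -11835436250.94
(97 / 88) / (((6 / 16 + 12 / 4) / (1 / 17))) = 97 / 5049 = 0.02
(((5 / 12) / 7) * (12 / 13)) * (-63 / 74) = -45 / 962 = -0.05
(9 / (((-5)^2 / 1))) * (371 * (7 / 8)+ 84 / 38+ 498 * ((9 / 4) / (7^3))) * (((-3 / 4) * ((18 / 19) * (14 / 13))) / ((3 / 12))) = -4182081759 / 11497850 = -363.73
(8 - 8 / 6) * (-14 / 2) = -140 / 3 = -46.67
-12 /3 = -4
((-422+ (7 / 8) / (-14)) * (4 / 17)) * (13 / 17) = -87789 / 1156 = -75.94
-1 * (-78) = 78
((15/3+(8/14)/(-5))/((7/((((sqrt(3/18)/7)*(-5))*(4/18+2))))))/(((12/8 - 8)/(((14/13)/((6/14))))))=760*sqrt(6)/10647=0.17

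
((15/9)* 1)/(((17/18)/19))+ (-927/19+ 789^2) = 622505.74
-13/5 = -2.60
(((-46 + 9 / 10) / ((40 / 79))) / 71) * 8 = -35629 / 3550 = -10.04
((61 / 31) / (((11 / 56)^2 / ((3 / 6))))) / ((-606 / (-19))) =908656 / 1136553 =0.80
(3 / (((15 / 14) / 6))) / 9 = 28 / 15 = 1.87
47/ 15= 3.13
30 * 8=240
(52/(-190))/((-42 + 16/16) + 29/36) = 936/137465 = 0.01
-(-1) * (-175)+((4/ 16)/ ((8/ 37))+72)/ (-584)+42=-2487845/ 18688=-133.13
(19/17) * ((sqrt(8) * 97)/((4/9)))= 16587 * sqrt(2)/34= 689.93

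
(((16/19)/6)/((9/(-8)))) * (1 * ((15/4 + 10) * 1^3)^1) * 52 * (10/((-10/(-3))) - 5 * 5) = 1006720/513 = 1962.42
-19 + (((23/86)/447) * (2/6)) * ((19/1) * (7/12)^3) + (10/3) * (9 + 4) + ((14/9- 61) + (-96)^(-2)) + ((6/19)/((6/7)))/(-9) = -1064766893873/30291065856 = -35.15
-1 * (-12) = 12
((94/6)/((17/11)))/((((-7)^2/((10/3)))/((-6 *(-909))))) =3133020/833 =3761.13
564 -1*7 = 557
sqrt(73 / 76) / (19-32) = -sqrt(1387) / 494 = -0.08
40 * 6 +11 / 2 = 491 / 2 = 245.50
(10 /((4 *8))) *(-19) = -95 /16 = -5.94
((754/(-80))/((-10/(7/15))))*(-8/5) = -2639/3750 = -0.70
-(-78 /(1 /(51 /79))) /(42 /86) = 57018 /553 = 103.11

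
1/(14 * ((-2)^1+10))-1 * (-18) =2017/112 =18.01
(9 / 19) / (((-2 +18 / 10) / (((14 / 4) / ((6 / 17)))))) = -1785 / 76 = -23.49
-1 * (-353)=353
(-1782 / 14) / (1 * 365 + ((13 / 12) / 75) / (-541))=-433827900 / 1244029409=-0.35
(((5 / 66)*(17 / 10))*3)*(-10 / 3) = -85 / 66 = -1.29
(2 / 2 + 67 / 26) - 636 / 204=203 / 442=0.46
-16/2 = -8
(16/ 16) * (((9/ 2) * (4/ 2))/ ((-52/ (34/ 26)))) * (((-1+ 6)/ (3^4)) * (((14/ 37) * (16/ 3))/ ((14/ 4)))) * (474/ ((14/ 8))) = -859520/ 393939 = -2.18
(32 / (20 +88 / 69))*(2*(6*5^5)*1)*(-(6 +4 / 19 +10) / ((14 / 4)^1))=-1821600000 / 6973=-261236.20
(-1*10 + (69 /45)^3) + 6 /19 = -389827 /64125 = -6.08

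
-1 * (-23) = 23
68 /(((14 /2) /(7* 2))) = 136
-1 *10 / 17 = -10 / 17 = -0.59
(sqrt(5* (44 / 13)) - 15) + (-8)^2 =2* sqrt(715) / 13 + 49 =53.11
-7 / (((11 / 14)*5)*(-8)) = 49 / 220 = 0.22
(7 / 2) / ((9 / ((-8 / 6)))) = -14 / 27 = -0.52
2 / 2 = 1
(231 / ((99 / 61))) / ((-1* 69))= -427 / 207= -2.06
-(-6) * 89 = 534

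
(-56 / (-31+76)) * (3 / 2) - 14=-238 / 15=-15.87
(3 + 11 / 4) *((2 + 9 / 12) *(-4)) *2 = -253 / 2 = -126.50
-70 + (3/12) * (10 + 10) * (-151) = -825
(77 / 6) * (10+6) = 616 / 3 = 205.33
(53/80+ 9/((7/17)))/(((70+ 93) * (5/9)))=113499/456400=0.25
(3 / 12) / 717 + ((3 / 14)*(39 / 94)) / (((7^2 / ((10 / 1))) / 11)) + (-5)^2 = 1165119611 / 46235028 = 25.20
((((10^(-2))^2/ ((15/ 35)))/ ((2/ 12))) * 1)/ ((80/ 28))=49/ 100000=0.00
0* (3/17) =0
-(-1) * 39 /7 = 5.57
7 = 7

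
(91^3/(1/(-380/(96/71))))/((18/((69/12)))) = -116905237085/1728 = -67653493.68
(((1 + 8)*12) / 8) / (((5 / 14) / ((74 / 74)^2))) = 189 / 5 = 37.80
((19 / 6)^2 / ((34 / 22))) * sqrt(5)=3971 * sqrt(5) / 612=14.51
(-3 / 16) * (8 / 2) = -3 / 4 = -0.75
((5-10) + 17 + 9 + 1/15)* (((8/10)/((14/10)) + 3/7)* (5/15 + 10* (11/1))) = 104596/45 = 2324.36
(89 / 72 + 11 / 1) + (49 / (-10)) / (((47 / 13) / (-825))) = 3825187 / 3384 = 1130.37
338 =338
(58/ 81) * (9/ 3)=2.15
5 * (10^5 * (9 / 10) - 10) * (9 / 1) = 4049550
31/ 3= 10.33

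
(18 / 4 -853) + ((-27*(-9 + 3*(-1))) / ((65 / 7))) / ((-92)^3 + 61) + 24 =-83457139531 / 101221510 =-824.50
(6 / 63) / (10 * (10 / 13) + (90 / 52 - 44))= -52 / 18879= -0.00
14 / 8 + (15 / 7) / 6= 59 / 28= 2.11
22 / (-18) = -11 / 9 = -1.22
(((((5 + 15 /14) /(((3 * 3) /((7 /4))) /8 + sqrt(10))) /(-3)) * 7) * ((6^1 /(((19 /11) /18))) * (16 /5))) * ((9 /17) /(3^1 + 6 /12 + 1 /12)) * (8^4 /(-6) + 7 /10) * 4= -587993624064 /7675715 + 914656748544 * sqrt(10) /7675715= 300220.24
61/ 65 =0.94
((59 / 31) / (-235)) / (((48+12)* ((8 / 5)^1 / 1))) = -0.00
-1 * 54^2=-2916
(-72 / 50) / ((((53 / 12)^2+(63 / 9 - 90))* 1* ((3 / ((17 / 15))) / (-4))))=-39168 / 1142875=-0.03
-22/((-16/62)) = 341/4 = 85.25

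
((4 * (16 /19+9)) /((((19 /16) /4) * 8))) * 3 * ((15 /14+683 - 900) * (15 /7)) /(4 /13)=-1322804340 /17689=-74781.18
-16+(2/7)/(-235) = -16.00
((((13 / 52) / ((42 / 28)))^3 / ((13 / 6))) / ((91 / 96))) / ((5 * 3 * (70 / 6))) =8 / 621075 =0.00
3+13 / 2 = 19 / 2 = 9.50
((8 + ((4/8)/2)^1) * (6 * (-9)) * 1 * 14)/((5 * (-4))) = 6237/20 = 311.85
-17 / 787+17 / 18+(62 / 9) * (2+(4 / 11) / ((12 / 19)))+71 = 89.67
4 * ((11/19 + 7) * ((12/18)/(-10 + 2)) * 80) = -3840/19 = -202.11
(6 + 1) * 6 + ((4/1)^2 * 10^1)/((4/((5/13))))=746/13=57.38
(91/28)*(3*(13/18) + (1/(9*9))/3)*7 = 96005/1944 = 49.39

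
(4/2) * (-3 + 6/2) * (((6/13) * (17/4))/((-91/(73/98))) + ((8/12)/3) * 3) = 0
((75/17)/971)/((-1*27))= -25/148563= -0.00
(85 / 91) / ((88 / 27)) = 2295 / 8008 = 0.29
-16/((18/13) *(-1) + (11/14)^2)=40768/1955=20.85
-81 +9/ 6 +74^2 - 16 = 10761/ 2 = 5380.50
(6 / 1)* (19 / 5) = 114 / 5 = 22.80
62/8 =7.75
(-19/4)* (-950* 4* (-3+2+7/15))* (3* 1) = -28880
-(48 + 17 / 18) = -881 / 18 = -48.94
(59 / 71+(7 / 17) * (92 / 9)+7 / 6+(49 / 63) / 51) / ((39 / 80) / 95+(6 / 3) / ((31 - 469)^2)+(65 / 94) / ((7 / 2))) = 2701842211847800 / 88024235255211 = 30.69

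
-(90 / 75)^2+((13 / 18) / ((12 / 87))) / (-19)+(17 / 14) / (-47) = -19594117 / 11251800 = -1.74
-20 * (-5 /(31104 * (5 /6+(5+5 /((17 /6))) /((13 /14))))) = 1105 /2790288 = 0.00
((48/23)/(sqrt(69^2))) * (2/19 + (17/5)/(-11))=-0.01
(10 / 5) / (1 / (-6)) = -12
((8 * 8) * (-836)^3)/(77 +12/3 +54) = -37393731584/135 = -276990604.33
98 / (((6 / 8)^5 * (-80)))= -6272 / 1215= -5.16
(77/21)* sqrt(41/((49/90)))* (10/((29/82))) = 9020* sqrt(410)/203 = 899.71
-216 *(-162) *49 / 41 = 41819.71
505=505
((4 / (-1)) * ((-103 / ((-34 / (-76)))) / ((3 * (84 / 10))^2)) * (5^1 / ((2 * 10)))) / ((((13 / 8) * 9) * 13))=195700 / 102626433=0.00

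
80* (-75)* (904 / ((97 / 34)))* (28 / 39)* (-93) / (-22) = -80036544000 / 13871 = -5770063.01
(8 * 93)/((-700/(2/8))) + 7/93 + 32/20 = 45881/32550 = 1.41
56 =56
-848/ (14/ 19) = -8056/ 7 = -1150.86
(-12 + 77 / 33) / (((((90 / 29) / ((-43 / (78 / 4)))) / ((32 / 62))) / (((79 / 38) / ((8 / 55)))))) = 31425647 / 620217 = 50.67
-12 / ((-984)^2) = -1 / 80688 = -0.00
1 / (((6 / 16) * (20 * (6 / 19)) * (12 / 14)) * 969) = 7 / 13770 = 0.00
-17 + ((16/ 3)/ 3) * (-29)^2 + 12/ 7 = 93229/ 63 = 1479.83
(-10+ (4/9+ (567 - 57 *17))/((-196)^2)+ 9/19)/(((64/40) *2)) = -156620825/52553088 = -2.98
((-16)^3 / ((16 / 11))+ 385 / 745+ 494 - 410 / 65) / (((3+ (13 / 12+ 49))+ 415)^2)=-649286064 / 61113684593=-0.01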